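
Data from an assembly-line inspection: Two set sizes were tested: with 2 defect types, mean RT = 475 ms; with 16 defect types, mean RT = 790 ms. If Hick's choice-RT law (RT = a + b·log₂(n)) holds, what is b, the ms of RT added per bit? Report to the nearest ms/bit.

105 ms/bit

Slope: b = (790 − 475) / (log₂ 16 − log₂ 2) = 315/3.0000 = 105 ms/bit.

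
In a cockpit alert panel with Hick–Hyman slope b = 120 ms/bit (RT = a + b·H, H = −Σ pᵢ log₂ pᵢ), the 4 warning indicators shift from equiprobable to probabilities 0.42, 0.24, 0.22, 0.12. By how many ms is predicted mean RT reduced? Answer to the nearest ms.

The RT saving is b·ΔH. Equiprobable H₀ = log₂(4) = 2.0000 bits; with the given probabilities H = 1.8674 bits.
b·(H₀ − H) = 120 × (2.0000 − 1.8674) = 15.91 ms.

16 ms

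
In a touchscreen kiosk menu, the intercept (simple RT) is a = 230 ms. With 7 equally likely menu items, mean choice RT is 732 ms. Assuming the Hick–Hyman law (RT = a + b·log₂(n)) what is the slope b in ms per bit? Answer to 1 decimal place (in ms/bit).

178.8 ms/bit

log₂(7) = 2.8074 bits.
b = (RT − a)/log₂ n = (732 − 230) / 2.8074 = 178.816 ms/bit.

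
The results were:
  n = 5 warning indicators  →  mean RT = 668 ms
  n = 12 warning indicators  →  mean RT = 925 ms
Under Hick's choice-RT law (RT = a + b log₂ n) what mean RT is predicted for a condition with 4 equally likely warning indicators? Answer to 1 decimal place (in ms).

602.5 ms

Fit slope and intercept:
  b = (925 − 668) / (log₂ 12 − log₂ 5) = 257 / (3.5850 − 2.3219) = 203.478 ms/bit
  a = 668 − 203.478 × 2.3219 = 195.538 ms
Then RT(4) = 195.538 + 203.478 × log₂ 4 = 195.538 + 203.478 × 2 ≈ 602.495 ms.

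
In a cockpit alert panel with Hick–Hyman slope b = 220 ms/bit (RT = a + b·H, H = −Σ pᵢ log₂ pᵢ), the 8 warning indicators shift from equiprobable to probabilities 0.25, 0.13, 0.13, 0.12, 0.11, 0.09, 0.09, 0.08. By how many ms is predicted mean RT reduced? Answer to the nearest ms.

22 ms

The RT saving is b·ΔH. Equiprobable H₀ = log₂(8) = 3.0000 bits; with the given probabilities H = 2.8995 bits.
b·(H₀ − H) = 220 × (3.0000 − 2.8995) = 22.12 ms.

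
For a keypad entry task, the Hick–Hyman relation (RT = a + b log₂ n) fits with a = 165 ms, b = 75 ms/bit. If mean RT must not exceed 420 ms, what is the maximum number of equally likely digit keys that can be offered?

Information budget: (420 − 165)/75 = 3.4000 bits, so n ≤ 2^3.4000 = 10.556 → at most 10.

10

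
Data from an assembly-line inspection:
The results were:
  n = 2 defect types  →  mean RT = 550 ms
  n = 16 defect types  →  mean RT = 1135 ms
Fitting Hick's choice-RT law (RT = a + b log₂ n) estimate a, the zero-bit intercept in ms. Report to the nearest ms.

355 ms

b = (RT₂ − RT₁)/(log₂ n₂ − log₂ n₁) = (1135 − 550)/(4 − 1) = 195 ms/bit.
a = RT₁ − b·log₂ n₁ = 550 − 195 × 1 = 355.000 ms.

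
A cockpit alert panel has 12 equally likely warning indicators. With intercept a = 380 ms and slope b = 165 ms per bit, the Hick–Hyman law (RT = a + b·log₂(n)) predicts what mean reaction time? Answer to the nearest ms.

log₂(12) = 3.5850 bits, so RT = 380 + 165 × 3.5850 ≈ 971.519 ms.

972 ms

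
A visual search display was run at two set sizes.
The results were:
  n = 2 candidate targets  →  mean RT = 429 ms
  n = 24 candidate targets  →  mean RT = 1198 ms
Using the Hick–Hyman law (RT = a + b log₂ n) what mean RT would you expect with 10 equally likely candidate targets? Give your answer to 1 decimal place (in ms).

927.1 ms

With log₂ n on the abscissa the relation is linear; from the two conditions:
  b = (1198 − 429) / (log₂ 24 − log₂ 2) = 769 / (4.5850 − 1) = 214.507 ms/bit
  a = 429 − 214.507 × 1 = 214.493 ms
Then RT(10) = 214.493 + 214.507 × log₂ 10 = 214.493 + 214.507 × 3.3219 ≈ 927.070 ms.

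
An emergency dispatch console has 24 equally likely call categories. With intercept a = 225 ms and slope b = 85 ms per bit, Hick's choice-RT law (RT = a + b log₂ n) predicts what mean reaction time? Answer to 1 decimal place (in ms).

log₂(24) = 4.5850 bits, so RT = 225 + 85 × 4.5850 ≈ 614.722 ms.

614.7 ms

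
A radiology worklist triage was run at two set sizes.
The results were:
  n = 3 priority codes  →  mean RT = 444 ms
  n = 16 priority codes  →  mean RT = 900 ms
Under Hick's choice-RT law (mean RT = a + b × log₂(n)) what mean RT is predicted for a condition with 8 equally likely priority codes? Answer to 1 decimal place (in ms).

711.2 ms

RT is linear in log₂ n, so two points fix the line:
  b = (900 − 444) / (log₂ 16 − log₂ 3) = 456 / (4 − 1.5850) = 188.817 ms/bit
  a = 444 − 188.817 × 1.5850 = 144.732 ms
Then RT(8) = 144.732 + 188.817 × log₂ 8 = 144.732 + 188.817 × 3 ≈ 711.183 ms.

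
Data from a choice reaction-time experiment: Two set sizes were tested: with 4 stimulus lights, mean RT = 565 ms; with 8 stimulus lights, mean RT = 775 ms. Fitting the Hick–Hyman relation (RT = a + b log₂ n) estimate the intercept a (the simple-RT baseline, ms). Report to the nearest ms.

b = (RT₂ − RT₁)/(log₂ n₂ − log₂ n₁) = (775 − 565)/(3 − 2) = 210 ms/bit.
Intercept: a = 565 − 210·log₂(4) = 145.000 ms.

145 ms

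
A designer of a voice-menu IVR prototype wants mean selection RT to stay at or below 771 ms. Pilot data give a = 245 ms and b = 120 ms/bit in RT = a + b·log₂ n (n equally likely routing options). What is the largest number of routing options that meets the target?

Information budget: (771 − 245)/120 = 4.3833 bits, so n ≤ 2^4.3833 = 20.870 → at most 20.

20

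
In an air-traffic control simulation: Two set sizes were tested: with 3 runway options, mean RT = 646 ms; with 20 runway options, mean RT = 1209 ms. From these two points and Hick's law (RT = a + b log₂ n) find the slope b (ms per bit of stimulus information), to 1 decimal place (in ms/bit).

205.7 ms/bit

b = (RT₂ − RT₁)/(log₂ n₂ − log₂ n₁) = (1209 − 646)/(4.3219 − 1.5850) = 205.702 ms/bit.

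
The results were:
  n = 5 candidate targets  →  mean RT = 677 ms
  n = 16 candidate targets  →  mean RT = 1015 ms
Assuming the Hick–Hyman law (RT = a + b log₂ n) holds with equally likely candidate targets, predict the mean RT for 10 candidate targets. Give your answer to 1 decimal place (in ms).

878.4 ms

Fit slope and intercept:
  b = (1015 − 677) / (log₂ 16 − log₂ 5) = 338 / (4 − 2.3219) = 201.422 ms/bit
  a = 677 − 201.422 × 2.3219 = 209.313 ms
Then RT(10) = 209.313 + 201.422 × log₂ 10 = 209.313 + 201.422 × 3.3219 ≈ 878.422 ms.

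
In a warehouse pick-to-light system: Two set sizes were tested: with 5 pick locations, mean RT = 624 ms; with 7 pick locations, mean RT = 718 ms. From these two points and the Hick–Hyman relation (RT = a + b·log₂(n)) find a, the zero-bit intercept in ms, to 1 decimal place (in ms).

174.4 ms

The slope on a log₂ axis is (718 − 624) / (2.8074 − 2.3219) = 193.644 ms/bit.
Intercept: a = 624 − 193.644·log₂(5) = 174.373 ms.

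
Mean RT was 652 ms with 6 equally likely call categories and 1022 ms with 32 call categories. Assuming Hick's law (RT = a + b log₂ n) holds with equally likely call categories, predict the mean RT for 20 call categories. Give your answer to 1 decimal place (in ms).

918.1 ms

Fit slope and intercept:
  b = (1022 − 652) / (log₂ 32 − log₂ 6) = 370 / (5 − 2.5850) = 153.207 ms/bit
  a = 652 − 153.207 × 2.5850 = 255.966 ms
Then RT(20) = 255.966 + 153.207 × log₂ 20 = 255.966 + 153.207 × 4.3219 ≈ 918.115 ms.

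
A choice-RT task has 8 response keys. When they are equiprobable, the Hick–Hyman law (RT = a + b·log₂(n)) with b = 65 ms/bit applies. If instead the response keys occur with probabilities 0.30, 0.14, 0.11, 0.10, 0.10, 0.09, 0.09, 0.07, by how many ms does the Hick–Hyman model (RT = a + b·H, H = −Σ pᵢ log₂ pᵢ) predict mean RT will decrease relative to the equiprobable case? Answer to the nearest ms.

The RT saving is b·ΔH. Equiprobable H₀ = log₂(8) = 3.0000 bits; with the given probabilities H = 2.8267 bits.
b·(H₀ − H) = 65 × (3.0000 − 2.8267) = 11.26 ms.

11 ms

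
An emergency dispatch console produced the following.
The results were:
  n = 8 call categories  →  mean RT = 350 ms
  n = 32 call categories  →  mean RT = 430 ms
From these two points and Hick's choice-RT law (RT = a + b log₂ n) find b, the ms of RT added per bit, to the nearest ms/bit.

40 ms/bit

Slope: b = (430 − 350) / (log₂ 32 − log₂ 8) = 80/2.0000 = 40 ms/bit.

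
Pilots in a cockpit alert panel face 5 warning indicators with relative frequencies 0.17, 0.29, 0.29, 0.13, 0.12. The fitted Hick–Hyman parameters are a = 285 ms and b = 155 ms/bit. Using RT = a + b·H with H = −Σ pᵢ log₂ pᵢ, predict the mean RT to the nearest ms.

Entropy contributions −pᵢ log₂ pᵢ: 0.4346, 0.5179, 0.5179, 0.3826, 0.3671; sum H = 2.2201 bits.
RT = a + bH = 285 + 155·2.2201 = 629.12 ms.

629 ms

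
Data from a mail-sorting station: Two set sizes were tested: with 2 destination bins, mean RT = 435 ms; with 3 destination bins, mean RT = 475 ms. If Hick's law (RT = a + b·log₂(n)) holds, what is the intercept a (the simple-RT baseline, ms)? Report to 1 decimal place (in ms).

Slope: b = (475 − 435) / (log₂ 3 − log₂ 2) = 40/0.5850 = 68.380 ms/bit.
Intercept: a = 435 − 68.380·log₂(2) = 366.620 ms.

366.6 ms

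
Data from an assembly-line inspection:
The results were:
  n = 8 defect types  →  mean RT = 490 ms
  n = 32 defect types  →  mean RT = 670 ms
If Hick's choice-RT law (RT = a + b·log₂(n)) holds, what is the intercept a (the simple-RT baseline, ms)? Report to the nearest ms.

b = (RT₂ − RT₁)/(log₂ n₂ − log₂ n₁) = (670 − 490)/(5 − 3) = 90 ms/bit.
a = RT₁ − b·log₂ n₁ = 490 − 90 × 3 = 220.000 ms.

220 ms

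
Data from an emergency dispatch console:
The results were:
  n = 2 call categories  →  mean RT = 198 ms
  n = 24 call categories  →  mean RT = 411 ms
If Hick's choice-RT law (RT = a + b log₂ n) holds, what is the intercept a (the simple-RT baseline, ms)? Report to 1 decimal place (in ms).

b = (RT₂ − RT₁)/(log₂ n₂ − log₂ n₁) = (411 − 198)/(4.5850 − 1) = 59.415 ms/bit.
a = RT₁ − b·log₂ n₁ = 198 − 59.415 × 1 = 138.585 ms.

138.6 ms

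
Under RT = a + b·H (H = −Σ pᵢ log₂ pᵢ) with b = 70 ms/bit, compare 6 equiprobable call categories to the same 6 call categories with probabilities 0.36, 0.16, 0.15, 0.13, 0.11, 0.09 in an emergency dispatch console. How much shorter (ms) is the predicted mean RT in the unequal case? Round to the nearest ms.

The RT saving is b·ΔH. Equiprobable H₀ = log₂(6) = 2.5850 bits; with the given probabilities H = 2.4098 bits.
b·(H₀ − H) = 70 × (2.5850 − 2.4098) = 12.26 ms.

12 ms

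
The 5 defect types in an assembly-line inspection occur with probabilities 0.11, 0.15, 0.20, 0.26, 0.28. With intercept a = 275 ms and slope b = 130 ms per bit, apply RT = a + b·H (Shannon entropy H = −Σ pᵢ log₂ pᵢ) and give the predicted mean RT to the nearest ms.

567 ms

Entropy contributions −pᵢ log₂ pᵢ: 0.3503, 0.4105, 0.4644, 0.5053, 0.5142; sum H = 2.2447 bits.
RT = a + bH = 275 + 130·2.2447 = 566.81 ms.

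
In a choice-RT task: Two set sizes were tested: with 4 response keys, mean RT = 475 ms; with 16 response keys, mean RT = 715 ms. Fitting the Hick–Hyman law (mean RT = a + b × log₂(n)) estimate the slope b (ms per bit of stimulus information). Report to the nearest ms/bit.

Slope: b = (715 − 475) / (log₂ 16 − log₂ 4) = 240/2.0000 = 120 ms/bit.

120 ms/bit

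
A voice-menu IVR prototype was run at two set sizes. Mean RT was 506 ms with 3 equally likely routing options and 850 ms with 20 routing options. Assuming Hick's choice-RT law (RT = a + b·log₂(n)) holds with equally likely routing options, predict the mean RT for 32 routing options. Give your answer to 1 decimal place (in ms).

935.2 ms

Fit slope and intercept:
  b = (850 − 506) / (log₂ 20 − log₂ 3) = 344 / (4.3219 − 1.5850) = 125.687 ms/bit
  a = 506 − 125.687 × 1.5850 = 306.791 ms
Then RT(32) = 306.791 + 125.687 × log₂ 32 = 306.791 + 125.687 × 5 ≈ 935.225 ms.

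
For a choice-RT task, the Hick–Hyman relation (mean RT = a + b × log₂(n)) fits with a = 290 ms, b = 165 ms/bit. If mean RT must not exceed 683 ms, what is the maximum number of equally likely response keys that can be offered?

5

Information budget: (683 − 290)/165 = 2.3818 bits, so n ≤ 2^2.3818 = 5.212 → at most 5.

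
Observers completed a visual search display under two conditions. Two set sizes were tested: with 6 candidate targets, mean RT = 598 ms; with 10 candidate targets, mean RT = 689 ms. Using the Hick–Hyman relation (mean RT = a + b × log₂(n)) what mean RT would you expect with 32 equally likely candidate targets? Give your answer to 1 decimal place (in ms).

896.2 ms

With log₂ n on the abscissa the relation is linear; from the two conditions:
  b = (689 − 598) / (log₂ 10 − log₂ 6) = 91 / (3.3219 − 2.5850) = 123.479 ms/bit
  a = 598 − 123.479 × 2.5850 = 278.811 ms
Then RT(32) = 278.811 + 123.479 × log₂ 32 = 278.811 + 123.479 × 5 ≈ 896.207 ms.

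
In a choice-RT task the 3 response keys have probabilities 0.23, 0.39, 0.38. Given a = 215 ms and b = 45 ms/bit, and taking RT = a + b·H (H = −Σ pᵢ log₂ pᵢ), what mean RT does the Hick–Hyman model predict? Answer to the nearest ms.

Entropy contributions −pᵢ log₂ pᵢ: 0.4877, 0.5298, 0.5305; sum H = 1.5479 bits.
RT = a + bH = 215 + 45·1.5479 = 284.66 ms.

285 ms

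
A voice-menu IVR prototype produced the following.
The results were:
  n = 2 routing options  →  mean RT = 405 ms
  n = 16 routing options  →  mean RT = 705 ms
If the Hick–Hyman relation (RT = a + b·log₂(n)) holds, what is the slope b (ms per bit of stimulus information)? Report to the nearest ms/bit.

100 ms/bit

The slope on a log₂ axis is (705 − 405) / (4 − 1) = 100 ms/bit.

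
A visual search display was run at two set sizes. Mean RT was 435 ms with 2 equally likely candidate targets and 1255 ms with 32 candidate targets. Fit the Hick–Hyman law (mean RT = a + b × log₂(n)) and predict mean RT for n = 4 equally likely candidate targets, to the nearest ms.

With log₂ n on the abscissa the relation is linear; from the two conditions:
  b = (1255 − 435) / (log₂ 32 − log₂ 2) = 820 / (5 − 1) = 205 ms/bit
  a = 435 − 205 × 1 = 230 ms
Then RT(4) = 230 + 205 × log₂ 4 = 230 + 205 × 2 ≈ 640.000 ms.

640 ms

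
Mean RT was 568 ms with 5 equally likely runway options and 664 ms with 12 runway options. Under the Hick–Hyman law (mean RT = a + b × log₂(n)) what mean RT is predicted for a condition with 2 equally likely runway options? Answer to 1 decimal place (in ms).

467.5 ms

Fit slope and intercept:
  b = (664 − 568) / (log₂ 12 − log₂ 5) = 96 / (3.5850 − 2.3219) = 76.007 ms/bit
  a = 568 − 76.007 × 2.3219 = 391.516 ms
Then RT(2) = 391.516 + 76.007 × log₂ 2 = 391.516 + 76.007 × 1 ≈ 467.524 ms.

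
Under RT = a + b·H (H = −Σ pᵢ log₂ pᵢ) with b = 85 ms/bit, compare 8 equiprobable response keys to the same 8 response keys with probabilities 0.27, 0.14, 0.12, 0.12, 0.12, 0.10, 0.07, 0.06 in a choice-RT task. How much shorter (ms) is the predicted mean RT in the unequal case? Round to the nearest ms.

13 ms

Equiprobable entropy H₀ = log₂ 8 = 3.0000 bits.
Skewed entropy H = −Σ pᵢ log₂ pᵢ = 2.8526 bits.
ΔRT = b·(H₀ − H) = 85 × 0.1474 = 12.53 ms.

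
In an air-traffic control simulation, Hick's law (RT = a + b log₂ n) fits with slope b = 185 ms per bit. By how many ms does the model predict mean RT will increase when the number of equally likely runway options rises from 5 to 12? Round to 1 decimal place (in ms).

233.7 ms

ΔRT = (a + b log₂ n₂) − (a + b log₂ n₁) = b·(log₂ n₂ − log₂ n₁).
log₂(12) − log₂(5) = 3.5850 − 2.3219 = 1.2630.
ΔRT = 185 × 1.2630 = 233.661 ms.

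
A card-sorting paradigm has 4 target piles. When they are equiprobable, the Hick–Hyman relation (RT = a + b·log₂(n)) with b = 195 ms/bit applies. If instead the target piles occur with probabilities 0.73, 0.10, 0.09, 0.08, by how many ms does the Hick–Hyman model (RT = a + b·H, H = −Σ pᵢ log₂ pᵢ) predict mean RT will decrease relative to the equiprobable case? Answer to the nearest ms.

The RT saving is b·ΔH. Equiprobable H₀ = log₂(4) = 2.0000 bits; with the given probabilities H = 1.2678 bits.
b·(H₀ − H) = 195 × (2.0000 − 1.2678) = 142.78 ms.

143 ms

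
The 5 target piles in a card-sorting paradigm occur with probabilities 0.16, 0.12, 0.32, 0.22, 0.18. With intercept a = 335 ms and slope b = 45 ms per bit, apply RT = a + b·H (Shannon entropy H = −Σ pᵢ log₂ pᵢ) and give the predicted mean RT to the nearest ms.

Entropy contributions −pᵢ log₂ pᵢ: 0.4230, 0.3671, 0.5260, 0.4806, 0.4453; sum H = 2.2420 bits.
RT = a + bH = 335 + 45·2.2420 = 435.89 ms.

436 ms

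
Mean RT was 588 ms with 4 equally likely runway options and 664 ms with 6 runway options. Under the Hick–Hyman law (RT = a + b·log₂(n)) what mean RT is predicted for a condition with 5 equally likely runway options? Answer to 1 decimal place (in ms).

629.8 ms

Fit slope and intercept:
  b = (664 − 588) / (log₂ 6 − log₂ 4) = 76 / (2.5850 − 2) = 129.923 ms/bit
  a = 588 − 129.923 × 2 = 328.154 ms
Then RT(5) = 328.154 + 129.923 × log₂ 5 = 328.154 + 129.923 × 2.3219 ≈ 629.826 ms.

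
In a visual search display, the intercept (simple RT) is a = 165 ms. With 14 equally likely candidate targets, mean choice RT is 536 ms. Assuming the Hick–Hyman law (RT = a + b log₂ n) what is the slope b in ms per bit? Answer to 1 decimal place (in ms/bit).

97.4 ms/bit

log₂(14) = 3.8074 bits.
b = (RT − a)/log₂ n = (536 − 165) / 3.8074 = 97.443 ms/bit.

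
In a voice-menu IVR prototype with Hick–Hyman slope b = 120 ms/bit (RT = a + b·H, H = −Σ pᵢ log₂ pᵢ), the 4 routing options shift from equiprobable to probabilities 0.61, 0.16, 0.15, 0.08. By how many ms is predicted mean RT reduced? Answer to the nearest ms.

53 ms

Equiprobable entropy H₀ = log₂ 4 = 2.0000 bits.
Skewed entropy H = −Σ pᵢ log₂ pᵢ = 1.5601 bits.
ΔRT = b·(H₀ − H) = 120 × 0.4399 = 52.79 ms.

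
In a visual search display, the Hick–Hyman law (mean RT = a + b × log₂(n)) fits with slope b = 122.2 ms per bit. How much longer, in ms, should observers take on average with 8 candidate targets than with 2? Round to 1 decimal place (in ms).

The intercept a cancels: ΔRT = b·(log₂ n₂ − log₂ n₁) = b·log₂(n₂/n₁).
log₂(8) − log₂(2) = log₂(8/2) = log₂(4) = 2.
ΔRT = 122.2 × 2.0000 = 244.400 ms.

244.4 ms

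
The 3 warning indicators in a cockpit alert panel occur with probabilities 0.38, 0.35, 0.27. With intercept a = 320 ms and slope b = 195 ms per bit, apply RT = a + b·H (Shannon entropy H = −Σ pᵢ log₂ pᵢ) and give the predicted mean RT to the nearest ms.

Entropy contributions −pᵢ log₂ pᵢ: 0.5305, 0.5301, 0.5100; sum H = 1.5706 bits.
RT = a + bH = 320 + 195·1.5706 = 626.26 ms.

626 ms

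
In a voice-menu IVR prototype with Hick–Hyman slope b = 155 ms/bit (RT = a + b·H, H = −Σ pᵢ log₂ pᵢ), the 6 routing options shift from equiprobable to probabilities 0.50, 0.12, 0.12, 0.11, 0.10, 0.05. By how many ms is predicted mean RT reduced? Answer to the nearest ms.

The RT saving is b·ΔH. Equiprobable H₀ = log₂(6) = 2.5850 bits; with the given probabilities H = 2.1327 bits.
b·(H₀ − H) = 155 × (2.5850 − 2.1327) = 70.10 ms.

70 ms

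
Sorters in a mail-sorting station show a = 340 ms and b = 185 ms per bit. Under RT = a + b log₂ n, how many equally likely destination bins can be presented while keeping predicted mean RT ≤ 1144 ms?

Information budget: (1144 − 340)/185 = 4.3459 bits, so n ≤ 2^4.3459 = 20.336 → at most 20.

20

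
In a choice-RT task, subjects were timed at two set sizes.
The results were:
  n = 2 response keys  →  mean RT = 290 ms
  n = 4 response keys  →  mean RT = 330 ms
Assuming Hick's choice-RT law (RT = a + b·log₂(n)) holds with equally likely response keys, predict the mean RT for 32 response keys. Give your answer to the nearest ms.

450 ms

Fit slope and intercept:
  b = (330 − 290) / (log₂ 4 − log₂ 2) = 40 / (2 − 1) = 40 ms/bit
  a = 290 − 40 × 1 = 250 ms
Then RT(32) = 250 + 40 × log₂ 32 = 250 + 40 × 5 ≈ 450.000 ms.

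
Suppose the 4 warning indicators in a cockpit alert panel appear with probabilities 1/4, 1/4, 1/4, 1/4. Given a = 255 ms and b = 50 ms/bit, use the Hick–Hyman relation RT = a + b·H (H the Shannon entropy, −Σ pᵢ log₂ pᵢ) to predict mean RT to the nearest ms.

H = −Σ pᵢ log₂ pᵢ = 0.25·2 + 0.25·2 + 0.25·2 + 0.25·2 = 2.000 bits.
RT = 255 + 50 × 2.000 = 355.00 ms.

355 ms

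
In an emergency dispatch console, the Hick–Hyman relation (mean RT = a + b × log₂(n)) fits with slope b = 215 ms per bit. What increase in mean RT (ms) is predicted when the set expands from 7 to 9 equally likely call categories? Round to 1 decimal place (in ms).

78.0 ms

ΔRT = (a + b log₂ n₂) − (a + b log₂ n₁) = b·(log₂ n₂ − log₂ n₁).
log₂(9) − log₂(7) = 3.1699 − 2.8074 = 0.3626.
ΔRT = 215 × 0.3626 = 77.953 ms.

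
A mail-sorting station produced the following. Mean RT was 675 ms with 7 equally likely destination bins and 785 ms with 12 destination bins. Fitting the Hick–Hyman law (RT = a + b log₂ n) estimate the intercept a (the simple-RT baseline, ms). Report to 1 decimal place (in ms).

The slope on a log₂ axis is (785 − 675) / (3.5850 − 2.8074) = 141.460 ms/bit.
a = RT₁ − b·log₂ n₁ = 675 − 141.460 × 2.8074 = 277.873 ms.

277.9 ms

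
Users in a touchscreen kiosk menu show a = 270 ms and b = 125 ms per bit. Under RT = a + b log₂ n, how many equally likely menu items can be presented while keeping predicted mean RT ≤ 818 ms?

Information budget: (818 − 270)/125 = 4.3840 bits, so n ≤ 2^4.3840 = 20.879 → at most 20.

20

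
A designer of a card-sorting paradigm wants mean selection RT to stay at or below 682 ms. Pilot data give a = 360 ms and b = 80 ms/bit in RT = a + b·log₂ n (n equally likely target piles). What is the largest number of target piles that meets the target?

80·log₂ n ≤ 682 − 360 = 322, giving log₂ n ≤ 4.0250 and n ≤ 16.280. The largest whole number is 16.

16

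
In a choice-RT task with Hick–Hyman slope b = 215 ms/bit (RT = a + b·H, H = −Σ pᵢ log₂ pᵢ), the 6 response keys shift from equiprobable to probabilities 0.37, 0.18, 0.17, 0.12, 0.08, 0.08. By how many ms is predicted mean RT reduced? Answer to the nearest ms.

48 ms

The RT saving is b·ΔH. Equiprobable H₀ = log₂(6) = 2.5850 bits; with the given probabilities H = 2.3607 bits.
b·(H₀ − H) = 215 × (2.5850 − 2.3607) = 48.21 ms.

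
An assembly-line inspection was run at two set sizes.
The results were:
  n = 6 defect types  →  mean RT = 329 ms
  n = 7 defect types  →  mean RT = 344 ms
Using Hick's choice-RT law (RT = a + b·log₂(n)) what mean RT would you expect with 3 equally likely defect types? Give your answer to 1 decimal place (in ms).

261.6 ms

Solve the two-equation system in a and b:
  b = (344 − 329) / (log₂ 7 − log₂ 6) = 15 / (2.8074 − 2.5850) = 67.448 ms/bit
  a = 329 − 67.448 × 2.5850 = 154.649 ms
Then RT(3) = 154.649 + 67.448 × log₂ 3 = 154.649 + 67.448 × 1.5850 ≈ 261.552 ms.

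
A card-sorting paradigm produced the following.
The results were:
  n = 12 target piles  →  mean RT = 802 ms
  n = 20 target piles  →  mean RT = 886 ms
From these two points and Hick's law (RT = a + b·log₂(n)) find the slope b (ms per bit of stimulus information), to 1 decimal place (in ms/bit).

The slope on a log₂ axis is (886 − 802) / (4.3219 − 3.5850) = 113.981 ms/bit.

114.0 ms/bit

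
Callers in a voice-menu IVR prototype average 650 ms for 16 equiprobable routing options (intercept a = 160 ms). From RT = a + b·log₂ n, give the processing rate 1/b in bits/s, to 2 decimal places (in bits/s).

8.16 bits/s

Choice component = 650 − 160 = 490 ms over log₂(16) = 4 bits.
b = 490 / 4 = 122.500 ms/bit, so 1/b = 8.163 bits/s.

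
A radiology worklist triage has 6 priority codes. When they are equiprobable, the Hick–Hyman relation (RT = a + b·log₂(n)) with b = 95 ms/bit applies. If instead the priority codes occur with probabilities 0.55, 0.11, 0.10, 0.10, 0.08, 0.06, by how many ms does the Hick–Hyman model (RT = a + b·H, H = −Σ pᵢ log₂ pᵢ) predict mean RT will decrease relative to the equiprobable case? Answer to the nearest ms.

The RT saving is b·ΔH. Equiprobable H₀ = log₂(6) = 2.5850 bits; with the given probabilities H = 2.0241 bits.
b·(H₀ − H) = 95 × (2.5850 − 2.0241) = 53.28 ms.

53 ms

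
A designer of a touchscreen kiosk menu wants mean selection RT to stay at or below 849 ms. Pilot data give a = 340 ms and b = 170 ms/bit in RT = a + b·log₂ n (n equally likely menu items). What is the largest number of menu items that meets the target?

Set 340 + 170·log₂ n ≤ 849 → log₂ n ≤ (849 − 340)/170 = 2.9941.
So n ≤ 2^2.9941 = 7.967; the largest integer n is 7.

7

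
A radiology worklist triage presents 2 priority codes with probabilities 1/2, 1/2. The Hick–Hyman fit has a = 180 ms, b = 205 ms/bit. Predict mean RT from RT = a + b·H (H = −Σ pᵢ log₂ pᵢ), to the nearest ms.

Each term −pᵢ log₂ pᵢ: 0.5·1 + 0.5·1; summed, H = 1.000 bits.
Mean RT = a + bH = 180 + 205·1.000 = 385.00 ms.

385 ms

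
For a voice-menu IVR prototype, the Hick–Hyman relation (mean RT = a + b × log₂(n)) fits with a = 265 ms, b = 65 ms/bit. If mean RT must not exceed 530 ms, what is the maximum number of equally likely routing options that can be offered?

65·log₂ n ≤ 530 − 265 = 265, giving log₂ n ≤ 4.0769 and n ≤ 16.876. The largest whole number is 16.

16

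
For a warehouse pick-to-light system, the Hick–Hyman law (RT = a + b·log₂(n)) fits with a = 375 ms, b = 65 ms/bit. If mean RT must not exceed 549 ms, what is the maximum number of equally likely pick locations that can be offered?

6

Information budget: (549 − 375)/65 = 2.6769 bits, so n ≤ 2^2.6769 = 6.395 → at most 6.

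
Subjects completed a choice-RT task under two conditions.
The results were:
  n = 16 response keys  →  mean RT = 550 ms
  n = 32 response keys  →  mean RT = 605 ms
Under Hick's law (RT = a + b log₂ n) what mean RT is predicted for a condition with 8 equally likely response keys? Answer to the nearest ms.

Solve the two-equation system in a and b:
  b = (605 − 550) / (log₂ 32 − log₂ 16) = 55 / (5 − 4) = 55 ms/bit
  a = 550 − 55 × 4 = 330 ms
Then RT(8) = 330 + 55 × log₂ 8 = 330 + 55 × 3 ≈ 495.000 ms.

495 ms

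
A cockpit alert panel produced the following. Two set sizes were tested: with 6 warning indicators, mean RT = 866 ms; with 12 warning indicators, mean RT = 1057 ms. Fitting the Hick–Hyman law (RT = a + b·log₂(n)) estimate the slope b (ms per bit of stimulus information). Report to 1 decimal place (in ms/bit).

191.0 ms/bit

b = (RT₂ − RT₁)/(log₂ n₂ − log₂ n₁) = (1057 − 866)/(3.5850 − 2.5850) = 191.000 ms/bit.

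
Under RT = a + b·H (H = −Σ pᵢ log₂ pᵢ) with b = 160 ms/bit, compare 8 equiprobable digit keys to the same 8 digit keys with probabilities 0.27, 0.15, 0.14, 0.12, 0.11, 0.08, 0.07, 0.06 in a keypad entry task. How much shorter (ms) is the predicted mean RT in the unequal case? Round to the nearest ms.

Equiprobable entropy H₀ = log₂ 8 = 3.0000 bits.
Skewed entropy H = −Σ pᵢ log₂ pᵢ = 2.8386 bits.
ΔRT = b·(H₀ − H) = 160 × 0.1614 = 25.82 ms.

26 ms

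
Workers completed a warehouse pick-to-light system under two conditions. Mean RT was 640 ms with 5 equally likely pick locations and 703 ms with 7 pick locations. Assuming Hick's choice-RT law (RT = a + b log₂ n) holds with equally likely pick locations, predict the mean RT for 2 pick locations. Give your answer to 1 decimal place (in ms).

With log₂ n on the abscissa the relation is linear; from the two conditions:
  b = (703 − 640) / (log₂ 7 − log₂ 5) = 63 / (2.8074 − 2.3219) = 129.783 ms/bit
  a = 640 − 129.783 × 2.3219 = 338.654 ms
Then RT(2) = 338.654 + 129.783 × log₂ 2 = 338.654 + 129.783 × 1 ≈ 468.437 ms.

468.4 ms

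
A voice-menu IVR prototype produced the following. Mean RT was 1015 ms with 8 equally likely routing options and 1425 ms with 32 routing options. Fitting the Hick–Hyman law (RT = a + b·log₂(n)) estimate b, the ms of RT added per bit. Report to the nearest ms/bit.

b = (RT₂ − RT₁)/(log₂ n₂ − log₂ n₁) = (1425 − 1015)/(5 − 3) = 205 ms/bit.

205 ms/bit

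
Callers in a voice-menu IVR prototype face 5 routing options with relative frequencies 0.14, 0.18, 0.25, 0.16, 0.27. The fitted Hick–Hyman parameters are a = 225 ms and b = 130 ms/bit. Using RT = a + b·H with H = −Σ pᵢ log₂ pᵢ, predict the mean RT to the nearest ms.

Entropy contributions −pᵢ log₂ pᵢ: 0.3971, 0.4453, 0.5000, 0.4230, 0.5100; sum H = 2.2755 bits.
RT = a + bH = 225 + 130·2.2755 = 520.81 ms.

521 ms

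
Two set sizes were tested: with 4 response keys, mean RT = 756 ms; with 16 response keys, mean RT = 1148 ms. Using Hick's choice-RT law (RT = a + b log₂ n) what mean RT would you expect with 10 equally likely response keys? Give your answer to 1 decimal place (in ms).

1015.1 ms

Fit slope and intercept:
  b = (1148 − 756) / (log₂ 16 − log₂ 4) = 392 / (4 − 2) = 196.000 ms/bit
  a = 756 − 196.000 × 2 = 364.000 ms
Then RT(10) = 364.000 + 196.000 × log₂ 10 = 364.000 + 196.000 × 3.3219 ≈ 1015.098 ms.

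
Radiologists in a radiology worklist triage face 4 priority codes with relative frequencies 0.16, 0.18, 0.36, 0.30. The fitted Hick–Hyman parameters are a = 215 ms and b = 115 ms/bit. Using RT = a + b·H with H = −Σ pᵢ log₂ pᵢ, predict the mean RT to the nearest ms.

Entropy contributions −pᵢ log₂ pᵢ: 0.4230, 0.4453, 0.5306, 0.5211; sum H = 1.9200 bits.
RT = a + bH = 215 + 115·1.9200 = 435.80 ms.

436 ms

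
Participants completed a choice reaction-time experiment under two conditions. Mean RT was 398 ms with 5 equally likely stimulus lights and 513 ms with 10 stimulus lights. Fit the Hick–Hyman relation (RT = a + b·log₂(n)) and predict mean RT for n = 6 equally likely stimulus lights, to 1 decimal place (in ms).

With log₂ n on the abscissa the relation is linear; from the two conditions:
  b = (513 − 398) / (log₂ 10 − log₂ 5) = 115 / (3.3219 − 2.3219) = 115.000 ms/bit
  a = 398 − 115.000 × 2.3219 = 130.978 ms
Then RT(6) = 130.978 + 115.000 × log₂ 6 = 130.978 + 115.000 × 2.5850 ≈ 428.249 ms.

428.2 ms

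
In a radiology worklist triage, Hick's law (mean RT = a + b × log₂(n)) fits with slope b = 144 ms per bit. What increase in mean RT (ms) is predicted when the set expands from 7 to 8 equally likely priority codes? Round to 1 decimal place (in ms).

27.7 ms

Only the slope matters, since a is common to both: ΔRT = b·log₂(n₂/n₁).
log₂(8) − log₂(7) = 3 − 2.8074 = 0.1926.
ΔRT = 144 × 0.1926 = 27.741 ms.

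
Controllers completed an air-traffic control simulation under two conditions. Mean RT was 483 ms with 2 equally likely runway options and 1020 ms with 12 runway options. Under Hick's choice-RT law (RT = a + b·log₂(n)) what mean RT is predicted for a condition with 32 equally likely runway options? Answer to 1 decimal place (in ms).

Fit slope and intercept:
  b = (1020 − 483) / (log₂ 12 − log₂ 2) = 537 / (3.5850 − 1) = 207.740 ms/bit
  a = 483 − 207.740 × 1 = 275.260 ms
Then RT(32) = 275.260 + 207.740 × log₂ 32 = 275.260 + 207.740 × 5 ≈ 1313.960 ms.

1314.0 ms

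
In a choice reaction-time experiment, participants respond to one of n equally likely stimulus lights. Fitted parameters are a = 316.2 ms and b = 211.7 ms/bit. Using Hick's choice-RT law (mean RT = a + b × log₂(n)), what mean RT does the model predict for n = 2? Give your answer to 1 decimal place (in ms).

log₂(2) = 1 bits, so RT = 316.2 + 211.7 × 1 ≈ 527.900 ms.

527.9 ms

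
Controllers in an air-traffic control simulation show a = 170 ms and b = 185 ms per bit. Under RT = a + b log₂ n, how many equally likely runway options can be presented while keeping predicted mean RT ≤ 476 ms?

Information budget: (476 − 170)/185 = 1.6541 bits, so n ≤ 2^1.6541 = 3.147 → at most 3.

3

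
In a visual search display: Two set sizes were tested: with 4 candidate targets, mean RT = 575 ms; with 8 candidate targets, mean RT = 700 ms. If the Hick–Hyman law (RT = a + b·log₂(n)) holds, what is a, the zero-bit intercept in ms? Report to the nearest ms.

b = (RT₂ − RT₁)/(log₂ n₂ − log₂ n₁) = (700 − 575)/(3 − 2) = 125 ms/bit.
a = RT₁ − b·log₂ n₁ = 575 − 125 × 2 = 325.000 ms.

325 ms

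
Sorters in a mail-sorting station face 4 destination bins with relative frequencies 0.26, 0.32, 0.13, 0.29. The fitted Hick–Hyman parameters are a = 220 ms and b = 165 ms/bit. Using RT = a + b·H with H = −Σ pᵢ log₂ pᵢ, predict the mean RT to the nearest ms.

H = 0.26·log₂(1/0.26) + 0.32·log₂(1/0.32) + 0.13·log₂(1/0.13) + 0.29·log₂(1/0.29) = 1.9319 bits.
RT = 220 + 165 × 1.9319 = 538.76 ms.

539 ms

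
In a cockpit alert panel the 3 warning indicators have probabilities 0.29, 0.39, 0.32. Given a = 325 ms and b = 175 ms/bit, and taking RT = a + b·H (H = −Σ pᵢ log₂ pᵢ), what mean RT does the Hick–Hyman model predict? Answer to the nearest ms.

600 ms

Entropy contributions −pᵢ log₂ pᵢ: 0.5179, 0.5298, 0.5260; sum H = 1.5737 bits.
RT = a + bH = 325 + 175·1.5737 = 600.40 ms.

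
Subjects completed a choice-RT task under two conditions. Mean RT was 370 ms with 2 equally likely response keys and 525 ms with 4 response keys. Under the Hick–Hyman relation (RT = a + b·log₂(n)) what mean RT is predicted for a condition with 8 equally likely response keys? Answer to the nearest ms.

680 ms

Fit slope and intercept:
  b = (525 − 370) / (log₂ 4 − log₂ 2) = 155 / (2 − 1) = 155 ms/bit
  a = 370 − 155 × 1 = 215 ms
Then RT(8) = 215 + 155 × log₂ 8 = 215 + 155 × 3 ≈ 680.000 ms.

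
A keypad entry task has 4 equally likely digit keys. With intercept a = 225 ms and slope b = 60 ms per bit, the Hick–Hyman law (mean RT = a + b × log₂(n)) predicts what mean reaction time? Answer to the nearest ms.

log₂(4) = 2 bits, so RT = 225 + 60 × 2 ≈ 345.000 ms.

345 ms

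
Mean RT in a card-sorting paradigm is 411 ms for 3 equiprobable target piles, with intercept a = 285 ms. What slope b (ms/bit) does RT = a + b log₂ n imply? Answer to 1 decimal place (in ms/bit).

3 alternatives carry log₂ 3 = 1.5850 bits; the choice cost is 411 − 285 = 126 ms, so b = 126/1.5850 = 79.497 ms/bit.

79.5 ms/bit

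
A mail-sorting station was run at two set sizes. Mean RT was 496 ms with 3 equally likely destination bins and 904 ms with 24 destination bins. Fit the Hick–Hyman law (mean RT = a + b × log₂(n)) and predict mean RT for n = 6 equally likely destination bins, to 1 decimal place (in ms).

632.0 ms

With log₂ n on the abscissa the relation is linear; from the two conditions:
  b = (904 − 496) / (log₂ 24 − log₂ 3) = 408 / (4.5850 − 1.5850) = 136.000 ms/bit
  a = 496 − 136.000 × 1.5850 = 280.445 ms
Then RT(6) = 280.445 + 136.000 × log₂ 6 = 280.445 + 136.000 × 2.5850 ≈ 632.000 ms.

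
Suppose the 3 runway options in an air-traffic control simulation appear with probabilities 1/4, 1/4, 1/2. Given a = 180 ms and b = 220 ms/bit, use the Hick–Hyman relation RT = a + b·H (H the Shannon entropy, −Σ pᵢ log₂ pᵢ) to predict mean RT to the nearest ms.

510 ms

H = −Σ pᵢ log₂ pᵢ = 0.25·2 + 0.25·2 + 0.5·1 = 1.500 bits.
RT = 180 + 220 × 1.500 = 510.00 ms.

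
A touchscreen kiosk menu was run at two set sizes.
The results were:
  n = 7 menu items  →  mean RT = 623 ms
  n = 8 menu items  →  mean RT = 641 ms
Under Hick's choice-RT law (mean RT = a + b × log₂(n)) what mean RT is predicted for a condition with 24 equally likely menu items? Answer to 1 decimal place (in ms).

RT is linear in log₂ n, so two points fix the line:
  b = (641 − 623) / (log₂ 8 − log₂ 7) = 18 / (3 − 2.8074) = 93.436 ms/bit
  a = 623 − 93.436 × 2.8074 = 360.692 ms
Then RT(24) = 360.692 + 93.436 × log₂ 24 = 360.692 + 93.436 × 4.5850 ≈ 789.093 ms.

789.1 ms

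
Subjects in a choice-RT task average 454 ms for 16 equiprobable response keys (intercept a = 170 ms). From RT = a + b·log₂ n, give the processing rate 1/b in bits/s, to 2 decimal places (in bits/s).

14.08 bits/s

Choice component = 454 − 170 = 284 ms over log₂(16) = 4 bits.
b = 284 / 4 = 71.000 ms/bit, so 1/b = 14.085 bits/s.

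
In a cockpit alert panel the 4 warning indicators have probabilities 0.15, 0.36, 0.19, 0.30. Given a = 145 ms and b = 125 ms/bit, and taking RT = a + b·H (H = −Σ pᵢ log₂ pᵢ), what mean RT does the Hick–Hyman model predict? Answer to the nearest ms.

385 ms

H = 0.15·log₂(1/0.15) + 0.36·log₂(1/0.36) + 0.19·log₂(1/0.19) + 0.30·log₂(1/0.30) = 1.9175 bits.
RT = 145 + 125 × 1.9175 = 384.68 ms.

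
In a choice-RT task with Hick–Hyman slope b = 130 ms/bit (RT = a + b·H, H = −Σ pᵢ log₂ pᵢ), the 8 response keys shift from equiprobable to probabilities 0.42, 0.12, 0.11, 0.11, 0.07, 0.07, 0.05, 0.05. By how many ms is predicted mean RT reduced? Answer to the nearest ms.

Equiprobable entropy H₀ = log₂ 8 = 3.0000 bits.
Skewed entropy H = −Σ pᵢ log₂ pᵢ = 2.5626 bits.
ΔRT = b·(H₀ − H) = 130 × 0.4374 = 56.86 ms.

57 ms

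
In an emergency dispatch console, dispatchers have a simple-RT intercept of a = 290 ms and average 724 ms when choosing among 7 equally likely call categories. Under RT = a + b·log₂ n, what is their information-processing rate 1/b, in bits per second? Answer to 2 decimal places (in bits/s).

6.47 bits/s

b = (724 − 290)/log₂ 7 = 434/2.8074 = 154.594 ms per bit = 0.15459 s/bit; the reciprocal is 6.469 bits/s.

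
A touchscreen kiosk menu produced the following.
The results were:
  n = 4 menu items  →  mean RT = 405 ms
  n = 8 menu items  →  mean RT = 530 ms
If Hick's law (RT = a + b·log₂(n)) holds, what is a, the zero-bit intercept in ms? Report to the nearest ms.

Slope: b = (530 − 405) / (log₂ 8 − log₂ 4) = 125/1.0000 = 125 ms/bit.
Intercept: a = 405 − 125·log₂(4) = 155.000 ms.

155 ms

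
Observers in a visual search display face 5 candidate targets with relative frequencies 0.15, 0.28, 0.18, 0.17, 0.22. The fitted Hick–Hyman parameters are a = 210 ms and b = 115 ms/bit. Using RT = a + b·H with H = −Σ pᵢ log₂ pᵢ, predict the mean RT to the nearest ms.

Entropy contributions −pᵢ log₂ pᵢ: 0.4105, 0.5142, 0.4453, 0.4346, 0.4806; sum H = 2.2852 bits.
RT = a + bH = 210 + 115·2.2852 = 472.80 ms.

473 ms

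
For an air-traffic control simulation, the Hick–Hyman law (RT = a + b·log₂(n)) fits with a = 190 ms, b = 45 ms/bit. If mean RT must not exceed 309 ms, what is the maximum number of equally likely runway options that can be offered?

6

45·log₂ n ≤ 309 − 190 = 119, giving log₂ n ≤ 2.6444 and n ≤ 6.253. The largest whole number is 6.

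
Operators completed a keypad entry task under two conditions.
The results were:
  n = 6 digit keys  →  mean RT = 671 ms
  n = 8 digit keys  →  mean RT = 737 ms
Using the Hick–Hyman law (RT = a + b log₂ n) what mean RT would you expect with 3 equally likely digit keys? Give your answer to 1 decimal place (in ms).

Solve the two-equation system in a and b:
  b = (737 − 671) / (log₂ 8 − log₂ 6) = 66 / (3 − 2.5850) = 159.022 ms/bit
  a = 671 − 159.022 × 2.5850 = 259.935 ms
Then RT(3) = 259.935 + 159.022 × log₂ 3 = 259.935 + 159.022 × 1.5850 ≈ 511.978 ms.

512.0 ms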